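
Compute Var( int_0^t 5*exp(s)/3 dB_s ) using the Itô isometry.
Var = 25*exp(2*t)/18 - 25/18

The Itô integral of a deterministic integrand f(s) has mean 0 because each increment f(s) * (B_{s+ds} - B_s) has mean 0. By the Itô isometry:
  Var( int_0^t f(s) dB_s ) = E[ (int_0^t f(s) dB_s)^2 ] = int_0^t f(s)^2 ds.
Here f(s) = 5*exp(s)/3, so f(s)^2 = 25*exp(2*s)/9. Integrate:
  int_0^t (25*exp(2*s)/9) ds = 25*exp(2*t)/18 - 25/18.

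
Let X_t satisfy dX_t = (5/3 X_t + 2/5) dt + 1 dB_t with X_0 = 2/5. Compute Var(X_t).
Var(X_t) = 3*exp(10*t/3)/10 - 3/10

The variance V(t) = Var(X_t) satisfies V'(t) = 2 a V(t) + c^2 with V(0) = 0 (drift coefficient is linear in X, diffusion is constant). With a = 5/3, c = 1, the solution is
  V(t) = (c^2 / (2 a)) * (exp(2 a t) - 1)
       = (1^2 / (2*(5/3))) * (exp((10/3) t) - 1)
       = 3*exp(10*t/3)/10 - 3/10.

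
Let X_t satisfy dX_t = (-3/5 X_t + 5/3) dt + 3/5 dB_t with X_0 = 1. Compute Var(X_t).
Var(X_t) = 3/10 - 3*exp(-6*t/5)/10

The variance V(t) = Var(X_t) satisfies V'(t) = 2 a V(t) + c^2 with V(0) = 0 (drift coefficient is linear in X, diffusion is constant). With a = -3/5, c = 3/5, the solution is
  V(t) = (c^2 / (2 a)) * (exp(2 a t) - 1)
       = ((3/5)^2 / (2*(-3/5))) * (exp((-6/5) t) - 1)
       = 3/10 - 3*exp(-6*t/5)/10.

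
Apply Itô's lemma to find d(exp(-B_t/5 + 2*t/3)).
d(exp(-B_t/5 + 2*t/3)) = (103*exp(-B_t/5 + 2*t/3)/150) dt + (-exp(-B_t/5 + 2*t/3)/5) dB_t

Itô's formula for f(t, x): d f(t, B_t) = (f_t + (1/2) f_xx) dt + f_x dB_t. Compute partials of f(t, x) = exp(2*t/3 - x/5):
  f_t(t,x)  = 2*exp(2*t/3 - x/5)/3
  f_x(t,x)  = -exp(2*t/3 - x/5)/5
  f_xx(t,x) = exp(2*t/3 - x/5)/25
Assemble drift = f_t + (1/2) f_xx = 103*exp(2*t/3 - x/5)/150 and diffusion = f_x = -exp(2*t/3 - x/5)/5. Substituting x = B_t:
  d(exp(-B_t/5 + 2*t/3)) = (103*exp(-B_t/5 + 2*t/3)/150) dt + (-exp(-B_t/5 + 2*t/3)/5) dB_t.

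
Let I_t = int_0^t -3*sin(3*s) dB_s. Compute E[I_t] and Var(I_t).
E[I_t] = 0; Var(I_t) = 9*t/2 - 3*sin(6*t)/4

The Itô integral of a deterministic integrand f(s) has mean 0 because each increment f(s) * (B_{s+ds} - B_s) has mean 0. By the Itô isometry:
  Var( int_0^t f(s) dB_s ) = E[ (int_0^t f(s) dB_s)^2 ] = int_0^t f(s)^2 ds.
Here f(s) = -3*sin(3*s), so f(s)^2 = 9*sin(3*s)^2. Integrate:
  int_0^t (9*sin(3*s)^2) ds = 9*t/2 - 3*sin(6*t)/4.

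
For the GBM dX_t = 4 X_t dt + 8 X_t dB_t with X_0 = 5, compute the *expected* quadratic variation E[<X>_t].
E[<X>_t] = 200*exp(72*t)/9 - 200/9

<X>_t = int_0^t (8 * X_s)^2 ds. Taking expectation inside the integral: E[<X>_t] = 8^2 * int_0^t E[X_s^2] ds. For GBM, E[X_s^2] = x_0^2 * exp((2 mu + sigma^2) s). Integrating:
  E[<X>_t] = 8^2 * 5^2 * (exp((2*4 + 8^2) t) - 1) / (2*4 + 8^2)
           = 8^2 * 5^2 * (exp(72 t) - 1) / 72 = 200*exp(72*t)/9 - 200/9.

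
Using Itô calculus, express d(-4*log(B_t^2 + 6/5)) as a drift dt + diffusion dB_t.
d(-4*log(B_t^2 + 6/5)) = (20*(5*B_t^2 - 6)/(5*B_t^2 + 6)^2) dt + (-40*B_t/(5*B_t^2 + 6)) dB_t

Itô's formula for f(B_t) gives d f(B_t) = f'(B_t) dB_t + (1/2) f''(B_t) dt. Compute derivatives of f(x) = -4*log(x^2 + 6/5):
  f'(x)  = -40*x/(5*x^2 + 6)
  f''(x) = 40*(5*x^2 - 6)/(5*x^2 + 6)^2
Substitute x = B_t and multiply the f'' term by 1/2:
  drift     = (1/2) * (40*(5*x^2 - 6)/(5*x^2 + 6)^2) evaluated at B_t = 20*(5*B_t^2 - 6)/(5*B_t^2 + 6)^2
  diffusion = (-40*x/(5*x^2 + 6)) evaluated at B_t = -40*B_t/(5*B_t^2 + 6)
Therefore d(-4*log(B_t^2 + 6/5)) = (20*(5*B_t^2 - 6)/(5*B_t^2 + 6)^2) dt + (-40*B_t/(5*B_t^2 + 6)) dB_t.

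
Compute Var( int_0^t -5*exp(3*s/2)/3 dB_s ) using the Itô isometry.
Var = 25*exp(3*t)/27 - 25/27

The Itô integral of a deterministic integrand f(s) has mean 0 because each increment f(s) * (B_{s+ds} - B_s) has mean 0. By the Itô isometry:
  Var( int_0^t f(s) dB_s ) = E[ (int_0^t f(s) dB_s)^2 ] = int_0^t f(s)^2 ds.
Here f(s) = -5*exp(3*s/2)/3, so f(s)^2 = 25*exp(3*s)/9. Integrate:
  int_0^t (25*exp(3*s)/9) ds = 25*exp(3*t)/27 - 25/27.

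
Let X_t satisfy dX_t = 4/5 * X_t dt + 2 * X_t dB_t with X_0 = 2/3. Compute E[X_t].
E[X_t] = 2*exp(4*t/5)/3

For GBM dX = mu X dt + sigma X dB with X_0 = x_0, apply Itô to Y = log X: dY = (mu - sigma^2/2) dt + sigma dB, so Y_t = log(x_0) + (mu - sigma^2/2) t + sigma B_t and hence X_t = x_0 * exp((mu - sigma^2/2) t + sigma B_t).
With mu = 4/5, sigma = 2, x_0 = 2/3, this gives:
  X_t = 2/3 * exp((-6/5) * t + (2) * B_t).
Since sigma*B_t ~ Normal(0, sigma^2 t), E[exp(sigma*B_t)] = exp(sigma^2 t / 2); so E[X_t] = x_0 * exp((mu - sigma^2/2) t) * exp(sigma^2 t / 2) = x_0 * exp(mu t) = 2*exp(4*t/5)/3.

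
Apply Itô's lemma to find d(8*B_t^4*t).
d(8*B_t^4*t) = (8*B_t^2*(B_t^2 + 6*t)) dt + (32*B_t^3*t) dB_t

Itô's formula for f(t, x): d f(t, B_t) = (f_t + (1/2) f_xx) dt + f_x dB_t. Compute partials of f(t, x) = 8*t*x^4:
  f_t(t,x)  = 8*x^4
  f_x(t,x)  = 32*t*x^3
  f_xx(t,x) = 96*t*x^2
Assemble drift = f_t + (1/2) f_xx = 8*x^2*(6*t + x^2) and diffusion = f_x = 32*t*x^3. Substituting x = B_t:
  d(8*B_t^4*t) = (8*B_t^2*(B_t^2 + 6*t)) dt + (32*B_t^3*t) dB_t.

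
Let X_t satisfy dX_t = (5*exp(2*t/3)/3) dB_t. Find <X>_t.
<X>_t = 25*exp(4*t/3)/12 - 25/12

For an Itô process dX_t = a(t) dt + b(t) dB_t, the quadratic variation is <X>_t = int_0^t b(s)^2 ds (the drift term does not contribute). Here b(s) = 5*exp(2*s/3)/3, so
  b(s)^2 = 25*exp(4*s/3)/9.
Integrating from 0 to t:
  <X>_t = int_0^t (25*exp(4*s/3)/9) ds = 25*exp(4*t/3)/12 - 25/12.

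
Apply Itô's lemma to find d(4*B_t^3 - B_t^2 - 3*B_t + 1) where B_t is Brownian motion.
d(4*B_t^3 - B_t^2 - 3*B_t + 1) = (12*B_t - 1) dt + (12*B_t^2 - 2*B_t - 3) dB_t

Itô's formula for f(B_t) gives d f(B_t) = f'(B_t) dB_t + (1/2) f''(B_t) dt. Compute derivatives of f(x) = 4*x^3 - x^2 - 3*x + 1:
  f'(x)  = 12*x^2 - 2*x - 3
  f''(x) = 24*x - 2
Substitute x = B_t and multiply the f'' term by 1/2:
  drift     = (1/2) * (24*x - 2) evaluated at B_t = 12*B_t - 1
  diffusion = (12*x^2 - 2*x - 3) evaluated at B_t = 12*B_t^2 - 2*B_t - 3
Therefore d(4*B_t^3 - B_t^2 - 3*B_t + 1) = (12*B_t - 1) dt + (12*B_t^2 - 2*B_t - 3) dB_t.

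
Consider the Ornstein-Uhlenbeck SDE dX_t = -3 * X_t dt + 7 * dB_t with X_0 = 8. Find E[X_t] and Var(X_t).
E[X_t] = 8*exp(-3*t); Var(X_t) = 49/6 - 49*exp(-6*t)/6

The OU SDE dX = -theta X dt + sigma dB admits the integrating factor exp(theta t): d(exp(theta t) X_t) = sigma exp(theta t) dB_t. Integrating from 0 to t:
  X_t = x_0 * exp(-theta t) + sigma * int_0^t exp(-theta (t-s)) dB_s.
The Itô integral has mean 0 and (by the Itô isometry) variance sigma^2 * int_0^t exp(-2 theta (t - s)) ds = sigma^2 * (1 - exp(-2 theta t)) / (2 theta).
With theta = 3, sigma = 7, x_0 = 8:
  E[X_t] = 8 * exp(-3 t) = 8*exp(-3*t)
  Var(X_t) = (7)^2 * (1 - exp(-2*3 t)) / (2 * 3) = 49/6 - 49*exp(-6*t)/6.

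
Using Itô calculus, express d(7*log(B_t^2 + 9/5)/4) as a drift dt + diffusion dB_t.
d(7*log(B_t^2 + 9/5)/4) = (35*(9 - 5*B_t^2)/(4*(5*B_t^2 + 9)^2)) dt + (35*B_t/(2*(5*B_t^2 + 9))) dB_t

Itô's formula for f(B_t) gives d f(B_t) = f'(B_t) dB_t + (1/2) f''(B_t) dt. Compute derivatives of f(x) = 7*log(x^2 + 9/5)/4:
  f'(x)  = 35*x/(2*(5*x^2 + 9))
  f''(x) = 35*(9 - 5*x^2)/(2*(5*x^2 + 9)^2)
Substitute x = B_t and multiply the f'' term by 1/2:
  drift     = (1/2) * (35*(9 - 5*x^2)/(2*(5*x^2 + 9)^2)) evaluated at B_t = 35*(9 - 5*B_t^2)/(4*(5*B_t^2 + 9)^2)
  diffusion = (35*x/(2*(5*x^2 + 9))) evaluated at B_t = 35*B_t/(2*(5*B_t^2 + 9))
Therefore d(7*log(B_t^2 + 9/5)/4) = (35*(9 - 5*B_t^2)/(4*(5*B_t^2 + 9)^2)) dt + (35*B_t/(2*(5*B_t^2 + 9))) dB_t.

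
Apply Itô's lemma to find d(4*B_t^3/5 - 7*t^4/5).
d(4*B_t^3/5 - 7*t^4/5) = (12*B_t/5 - 28*t^3/5) dt + (12*B_t^2/5) dB_t

Itô's formula for f(t, x): d f(t, B_t) = (f_t + (1/2) f_xx) dt + f_x dB_t. Compute partials of f(t, x) = -7*t^4/5 + 4*x^3/5:
  f_t(t,x)  = -28*t^3/5
  f_x(t,x)  = 12*x^2/5
  f_xx(t,x) = 24*x/5
Assemble drift = f_t + (1/2) f_xx = -28*t^3/5 + 12*x/5 and diffusion = f_x = 12*x^2/5. Substituting x = B_t:
  d(4*B_t^3/5 - 7*t^4/5) = (12*B_t/5 - 28*t^3/5) dt + (12*B_t^2/5) dB_t.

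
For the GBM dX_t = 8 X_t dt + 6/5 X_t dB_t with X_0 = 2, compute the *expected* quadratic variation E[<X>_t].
E[<X>_t] = 36*exp(436*t/25)/109 - 36/109

<X>_t = int_0^t ((6/5) * X_s)^2 ds. Taking expectation inside the integral: E[<X>_t] = (6/5)^2 * int_0^t E[X_s^2] ds. For GBM, E[X_s^2] = x_0^2 * exp((2 mu + sigma^2) s). Integrating:
  E[<X>_t] = (6/5)^2 * 2^2 * (exp((2*8 + (6/5)^2) t) - 1) / (2*8 + (6/5)^2)
           = (6/5)^2 * 2^2 * (exp((436/25) t) - 1) / (436/25) = 36*exp(436*t/25)/109 - 36/109.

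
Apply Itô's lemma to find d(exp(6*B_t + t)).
d(exp(6*B_t + t)) = (19*exp(6*B_t + t)) dt + (6*exp(6*B_t + t)) dB_t

Itô's formula for f(t, x): d f(t, B_t) = (f_t + (1/2) f_xx) dt + f_x dB_t. Compute partials of f(t, x) = exp(t + 6*x):
  f_t(t,x)  = exp(t + 6*x)
  f_x(t,x)  = 6*exp(t + 6*x)
  f_xx(t,x) = 36*exp(t + 6*x)
Assemble drift = f_t + (1/2) f_xx = 19*exp(t + 6*x) and diffusion = f_x = 6*exp(t + 6*x). Substituting x = B_t:
  d(exp(6*B_t + t)) = (19*exp(6*B_t + t)) dt + (6*exp(6*B_t + t)) dB_t.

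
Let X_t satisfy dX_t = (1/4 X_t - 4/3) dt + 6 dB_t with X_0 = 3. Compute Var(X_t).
Var(X_t) = 72*exp(t/2) - 72

The variance V(t) = Var(X_t) satisfies V'(t) = 2 a V(t) + c^2 with V(0) = 0 (drift coefficient is linear in X, diffusion is constant). With a = 1/4, c = 6, the solution is
  V(t) = (c^2 / (2 a)) * (exp(2 a t) - 1)
       = (6^2 / (2*(1/4))) * (exp((1/2) t) - 1)
       = 72*exp(t/2) - 72.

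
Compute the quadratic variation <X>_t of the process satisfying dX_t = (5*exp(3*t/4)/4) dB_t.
<X>_t = 25*exp(3*t/2)/24 - 25/24

For an Itô process dX_t = a(t) dt + b(t) dB_t, the quadratic variation is <X>_t = int_0^t b(s)^2 ds (the drift term does not contribute). Here b(s) = 5*exp(3*s/4)/4, so
  b(s)^2 = 25*exp(3*s/2)/16.
Integrating from 0 to t:
  <X>_t = int_0^t (25*exp(3*s/2)/16) ds = 25*exp(3*t/2)/24 - 25/24.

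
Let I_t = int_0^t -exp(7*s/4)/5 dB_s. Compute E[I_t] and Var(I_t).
E[I_t] = 0; Var(I_t) = 2*exp(7*t/2)/175 - 2/175

The Itô integral of a deterministic integrand f(s) has mean 0 because each increment f(s) * (B_{s+ds} - B_s) has mean 0. By the Itô isometry:
  Var( int_0^t f(s) dB_s ) = E[ (int_0^t f(s) dB_s)^2 ] = int_0^t f(s)^2 ds.
Here f(s) = -exp(7*s/4)/5, so f(s)^2 = exp(7*s/2)/25. Integrate:
  int_0^t (exp(7*s/2)/25) ds = 2*exp(7*t/2)/175 - 2/175.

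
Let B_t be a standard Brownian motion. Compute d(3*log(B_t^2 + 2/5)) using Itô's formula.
d(3*log(B_t^2 + 2/5)) = (15*(2 - 5*B_t^2)/(5*B_t^2 + 2)^2) dt + (30*B_t/(5*B_t^2 + 2)) dB_t

Itô's formula for f(B_t) gives d f(B_t) = f'(B_t) dB_t + (1/2) f''(B_t) dt. Compute derivatives of f(x) = 3*log(x^2 + 2/5):
  f'(x)  = 30*x/(5*x^2 + 2)
  f''(x) = 30*(2 - 5*x^2)/(5*x^2 + 2)^2
Substitute x = B_t and multiply the f'' term by 1/2:
  drift     = (1/2) * (30*(2 - 5*x^2)/(5*x^2 + 2)^2) evaluated at B_t = 15*(2 - 5*B_t^2)/(5*B_t^2 + 2)^2
  diffusion = (30*x/(5*x^2 + 2)) evaluated at B_t = 30*B_t/(5*B_t^2 + 2)
Therefore d(3*log(B_t^2 + 2/5)) = (15*(2 - 5*B_t^2)/(5*B_t^2 + 2)^2) dt + (30*B_t/(5*B_t^2 + 2)) dB_t.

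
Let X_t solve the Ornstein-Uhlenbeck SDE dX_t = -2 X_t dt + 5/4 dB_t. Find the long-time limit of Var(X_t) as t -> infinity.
lim Var(X_t) = 25/64

The OU SDE dX = -theta X dt + sigma dB admits the integrating factor exp(theta t): d(exp(theta t) X_t) = sigma exp(theta t) dB_t. Integrating from 0 to t gives X_t = x_0 * exp(-theta t) + sigma * int_0^t exp(-theta (t-s)) dB_s for any initial x_0. The Itô integral has variance (by the Itô isometry) sigma^2 * int_0^t exp(-2 theta (t - s)) ds = sigma^2 * (1 - exp(-2 theta t)) / (2 theta), independent of x_0.
With theta = 2, sigma = 5/4:
  Var(X_t) = (5/4)^2 * (1 - exp(-2*2 t)) / (2 * 2) = 25/64 - 25*exp(-4*t)/64.
As t -> infinity, exp(-2*2 t) -> 0, so the stationary variance is sigma^2 / (2 theta) = 25/64.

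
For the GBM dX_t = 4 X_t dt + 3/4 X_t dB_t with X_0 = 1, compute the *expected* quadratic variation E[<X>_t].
E[<X>_t] = 9*exp(137*t/16)/137 - 9/137

<X>_t = int_0^t ((3/4) * X_s)^2 ds. Taking expectation inside the integral: E[<X>_t] = (3/4)^2 * int_0^t E[X_s^2] ds. For GBM, E[X_s^2] = x_0^2 * exp((2 mu + sigma^2) s). Integrating:
  E[<X>_t] = (3/4)^2 * 1^2 * (exp((2*4 + (3/4)^2) t) - 1) / (2*4 + (3/4)^2)
           = (3/4)^2 * 1^2 * (exp((137/16) t) - 1) / (137/16) = 9*exp(137*t/16)/137 - 9/137.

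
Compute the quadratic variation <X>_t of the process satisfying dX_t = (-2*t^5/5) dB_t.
<X>_t = 4*t^11/275

For an Itô process dX_t = a(t) dt + b(t) dB_t, the quadratic variation is <X>_t = int_0^t b(s)^2 ds (the drift term does not contribute). Here b(s) = -2*s^5/5, so
  b(s)^2 = 4*s^10/25.
Integrating from 0 to t:
  <X>_t = int_0^t (4*s^10/25) ds = 4*t^11/275.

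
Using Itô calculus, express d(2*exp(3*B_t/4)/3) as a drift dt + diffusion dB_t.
d(2*exp(3*B_t/4)/3) = (3*exp(3*B_t/4)/16) dt + (exp(3*B_t/4)/2) dB_t

Itô's formula for f(B_t) gives d f(B_t) = f'(B_t) dB_t + (1/2) f''(B_t) dt. Compute derivatives of f(x) = 2*exp(3*x/4)/3:
  f'(x)  = exp(3*x/4)/2
  f''(x) = 3*exp(3*x/4)/8
Substitute x = B_t and multiply the f'' term by 1/2:
  drift     = (1/2) * (3*exp(3*x/4)/8) evaluated at B_t = 3*exp(3*B_t/4)/16
  diffusion = (exp(3*x/4)/2) evaluated at B_t = exp(3*B_t/4)/2
Therefore d(2*exp(3*B_t/4)/3) = (3*exp(3*B_t/4)/16) dt + (exp(3*B_t/4)/2) dB_t.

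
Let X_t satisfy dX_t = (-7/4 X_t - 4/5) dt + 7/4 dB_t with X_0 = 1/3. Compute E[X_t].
E[X_t] = -16/35 + 83*exp(-7*t/4)/105

Taking expectations and using E[dB_t] = 0, the mean m(t) = E[X_t] satisfies the ODE m'(t) = a m(t) + b with m(0) = x_0. With a = -7/4, b = -4/5, x_0 = 1/3, the solution is
  m(t) = x_0 * exp(a t) + (b/a) * (exp(a t) - 1)
       = (1/3) * exp((-7/4) t) + ((-4/5)/(-7/4)) * (exp((-7/4) t) - 1)
       = -16/35 + 83*exp(-7*t/4)/105.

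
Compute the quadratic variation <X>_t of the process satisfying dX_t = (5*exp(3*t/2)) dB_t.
<X>_t = 25*exp(3*t)/3 - 25/3

For an Itô process dX_t = a(t) dt + b(t) dB_t, the quadratic variation is <X>_t = int_0^t b(s)^2 ds (the drift term does not contribute). Here b(s) = 5*exp(3*s/2), so
  b(s)^2 = 25*exp(3*s).
Integrating from 0 to t:
  <X>_t = int_0^t (25*exp(3*s)) ds = 25*exp(3*t)/3 - 25/3.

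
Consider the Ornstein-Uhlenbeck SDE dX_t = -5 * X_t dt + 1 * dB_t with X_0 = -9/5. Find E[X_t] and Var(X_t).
E[X_t] = -9*exp(-5*t)/5; Var(X_t) = 1/10 - exp(-10*t)/10

The OU SDE dX = -theta X dt + sigma dB admits the integrating factor exp(theta t): d(exp(theta t) X_t) = sigma exp(theta t) dB_t. Integrating from 0 to t:
  X_t = x_0 * exp(-theta t) + sigma * int_0^t exp(-theta (t-s)) dB_s.
The Itô integral has mean 0 and (by the Itô isometry) variance sigma^2 * int_0^t exp(-2 theta (t - s)) ds = sigma^2 * (1 - exp(-2 theta t)) / (2 theta).
With theta = 5, sigma = 1, x_0 = -9/5:
  E[X_t] = -9/5 * exp(-5 t) = -9*exp(-5*t)/5
  Var(X_t) = (1)^2 * (1 - exp(-2*5 t)) / (2 * 5) = 1/10 - exp(-10*t)/10.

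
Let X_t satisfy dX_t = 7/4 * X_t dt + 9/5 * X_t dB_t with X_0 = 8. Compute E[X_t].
E[X_t] = 8*exp(7*t/4)

For GBM dX = mu X dt + sigma X dB with X_0 = x_0, apply Itô to Y = log X: dY = (mu - sigma^2/2) dt + sigma dB, so Y_t = log(x_0) + (mu - sigma^2/2) t + sigma B_t and hence X_t = x_0 * exp((mu - sigma^2/2) t + sigma B_t).
With mu = 7/4, sigma = 9/5, x_0 = 8, this gives:
  X_t = 8 * exp((13/100) * t + (9/5) * B_t).
Since sigma*B_t ~ Normal(0, sigma^2 t), E[exp(sigma*B_t)] = exp(sigma^2 t / 2); so E[X_t] = x_0 * exp((mu - sigma^2/2) t) * exp(sigma^2 t / 2) = x_0 * exp(mu t) = 8*exp(7*t/4).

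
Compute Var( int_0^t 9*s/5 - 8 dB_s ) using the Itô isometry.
Var = t*(27*t^2 - 360*t + 1600)/25

The Itô integral of a deterministic integrand f(s) has mean 0 because each increment f(s) * (B_{s+ds} - B_s) has mean 0. By the Itô isometry:
  Var( int_0^t f(s) dB_s ) = E[ (int_0^t f(s) dB_s)^2 ] = int_0^t f(s)^2 ds.
Here f(s) = 9*s/5 - 8, so f(s)^2 = (9*s - 40)^2/25. Integrate:
  int_0^t ((9*s - 40)^2/25) ds = t*(27*t^2 - 360*t + 1600)/25.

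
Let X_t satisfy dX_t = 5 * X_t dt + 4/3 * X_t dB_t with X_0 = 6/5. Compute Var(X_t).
Var(X_t) = 36*(exp(16*t/9) - 1)*exp(10*t)/25

For GBM dX = mu X dt + sigma X dB with X_0 = x_0, apply Itô to Y = log X: dY = (mu - sigma^2/2) dt + sigma dB, so Y_t = log(x_0) + (mu - sigma^2/2) t + sigma B_t and hence X_t = x_0 * exp((mu - sigma^2/2) t + sigma B_t).
With mu = 5, sigma = 4/3, x_0 = 6/5, this gives:
  X_t = 6/5 * exp((37/9) * t + (4/3) * B_t).
Since sigma*B_t ~ Normal(0, sigma^2 t), E[exp(sigma*B_t)] = exp(sigma^2 t / 2); so E[X_t] = x_0 * exp((mu - sigma^2/2) t) * exp(sigma^2 t / 2) = x_0 * exp(mu t) = 6*exp(5*t)/5.
Var(X_t) = E[X_t^2] - (E[X_t])^2 = x_0^2 * exp(2 mu t) * (exp(sigma^2 t) - 1) = 36*(exp(16*t/9) - 1)*exp(10*t)/25.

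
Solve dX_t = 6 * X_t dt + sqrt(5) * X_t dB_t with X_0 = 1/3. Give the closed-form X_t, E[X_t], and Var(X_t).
X_t = 1/3 * exp((7/2) t + (sqrt(5)) B_t); E[X_t] = exp(6*t)/3; Var(X_t) = (exp(5*t) - 1)*exp(12*t)/9

For GBM dX = mu X dt + sigma X dB with X_0 = x_0, apply Itô to Y = log X: dY = (mu - sigma^2/2) dt + sigma dB, so Y_t = log(x_0) + (mu - sigma^2/2) t + sigma B_t and hence X_t = x_0 * exp((mu - sigma^2/2) t + sigma B_t).
With mu = 6, sigma = sqrt(5), x_0 = 1/3, this gives:
  X_t = 1/3 * exp((7/2) * t + (sqrt(5)) * B_t).
Since sigma*B_t ~ Normal(0, sigma^2 t), E[exp(sigma*B_t)] = exp(sigma^2 t / 2); so E[X_t] = x_0 * exp((mu - sigma^2/2) t) * exp(sigma^2 t / 2) = x_0 * exp(mu t) = exp(6*t)/3.
Var(X_t) = E[X_t^2] - (E[X_t])^2 = x_0^2 * exp(2 mu t) * (exp(sigma^2 t) - 1) = (exp(5*t) - 1)*exp(12*t)/9.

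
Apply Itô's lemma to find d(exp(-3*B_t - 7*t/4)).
d(exp(-3*B_t - 7*t/4)) = (11*exp(-3*B_t - 7*t/4)/4) dt + (-3*exp(-3*B_t - 7*t/4)) dB_t

Itô's formula for f(t, x): d f(t, B_t) = (f_t + (1/2) f_xx) dt + f_x dB_t. Compute partials of f(t, x) = exp(-7*t/4 - 3*x):
  f_t(t,x)  = -7*exp(-7*t/4 - 3*x)/4
  f_x(t,x)  = -3*exp(-7*t/4 - 3*x)
  f_xx(t,x) = 9*exp(-7*t/4 - 3*x)
Assemble drift = f_t + (1/2) f_xx = 11*exp(-7*t/4 - 3*x)/4 and diffusion = f_x = -3*exp(-7*t/4 - 3*x). Substituting x = B_t:
  d(exp(-3*B_t - 7*t/4)) = (11*exp(-3*B_t - 7*t/4)/4) dt + (-3*exp(-3*B_t - 7*t/4)) dB_t.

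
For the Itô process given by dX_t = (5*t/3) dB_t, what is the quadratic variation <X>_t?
<X>_t = 25*t^3/27

For an Itô process dX_t = a(t) dt + b(t) dB_t, the quadratic variation is <X>_t = int_0^t b(s)^2 ds (the drift term does not contribute). Here b(s) = 5*s/3, so
  b(s)^2 = 25*s^2/9.
Integrating from 0 to t:
  <X>_t = int_0^t (25*s^2/9) ds = 25*t^3/27.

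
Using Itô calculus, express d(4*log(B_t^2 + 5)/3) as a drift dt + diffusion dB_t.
d(4*log(B_t^2 + 5)/3) = (4*(5 - B_t^2)/(3*(B_t^2 + 5)^2)) dt + (8*B_t/(3*(B_t^2 + 5))) dB_t

Itô's formula for f(B_t) gives d f(B_t) = f'(B_t) dB_t + (1/2) f''(B_t) dt. Compute derivatives of f(x) = 4*log(x^2 + 5)/3:
  f'(x)  = 8*x/(3*(x^2 + 5))
  f''(x) = 8*(5 - x^2)/(3*(x^2 + 5)^2)
Substitute x = B_t and multiply the f'' term by 1/2:
  drift     = (1/2) * (8*(5 - x^2)/(3*(x^2 + 5)^2)) evaluated at B_t = 4*(5 - B_t^2)/(3*(B_t^2 + 5)^2)
  diffusion = (8*x/(3*(x^2 + 5))) evaluated at B_t = 8*B_t/(3*(B_t^2 + 5))
Therefore d(4*log(B_t^2 + 5)/3) = (4*(5 - B_t^2)/(3*(B_t^2 + 5)^2)) dt + (8*B_t/(3*(B_t^2 + 5))) dB_t.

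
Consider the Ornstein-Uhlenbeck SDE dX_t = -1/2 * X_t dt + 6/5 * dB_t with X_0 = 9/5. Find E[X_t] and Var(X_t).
E[X_t] = 9*exp(-t/2)/5; Var(X_t) = 36/25 - 36*exp(-t)/25

The OU SDE dX = -theta X dt + sigma dB admits the integrating factor exp(theta t): d(exp(theta t) X_t) = sigma exp(theta t) dB_t. Integrating from 0 to t:
  X_t = x_0 * exp(-theta t) + sigma * int_0^t exp(-theta (t-s)) dB_s.
The Itô integral has mean 0 and (by the Itô isometry) variance sigma^2 * int_0^t exp(-2 theta (t - s)) ds = sigma^2 * (1 - exp(-2 theta t)) / (2 theta).
With theta = 1/2, sigma = 6/5, x_0 = 9/5:
  E[X_t] = 9/5 * exp(-1/2 t) = 9*exp(-t/2)/5
  Var(X_t) = (6/5)^2 * (1 - exp(-2*1/2 t)) / (2 * 1/2) = 36/25 - 36*exp(-t)/25.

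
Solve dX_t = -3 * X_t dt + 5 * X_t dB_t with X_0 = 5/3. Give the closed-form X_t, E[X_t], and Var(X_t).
X_t = 5/3 * exp((-31/2) t + (5) B_t); E[X_t] = 5*exp(-3*t)/3; Var(X_t) = (25*exp(25*t) - 25)*exp(-6*t)/9

For GBM dX = mu X dt + sigma X dB with X_0 = x_0, apply Itô to Y = log X: dY = (mu - sigma^2/2) dt + sigma dB, so Y_t = log(x_0) + (mu - sigma^2/2) t + sigma B_t and hence X_t = x_0 * exp((mu - sigma^2/2) t + sigma B_t).
With mu = -3, sigma = 5, x_0 = 5/3, this gives:
  X_t = 5/3 * exp((-31/2) * t + (5) * B_t).
Since sigma*B_t ~ Normal(0, sigma^2 t), E[exp(sigma*B_t)] = exp(sigma^2 t / 2); so E[X_t] = x_0 * exp((mu - sigma^2/2) t) * exp(sigma^2 t / 2) = x_0 * exp(mu t) = 5*exp(-3*t)/3.
Var(X_t) = E[X_t^2] - (E[X_t])^2 = x_0^2 * exp(2 mu t) * (exp(sigma^2 t) - 1) = (25*exp(25*t) - 25)*exp(-6*t)/9.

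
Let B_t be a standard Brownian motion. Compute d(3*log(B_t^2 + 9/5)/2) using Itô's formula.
d(3*log(B_t^2 + 9/5)/2) = (15*(9 - 5*B_t^2)/(2*(5*B_t^2 + 9)^2)) dt + (15*B_t/(5*B_t^2 + 9)) dB_t

Itô's formula for f(B_t) gives d f(B_t) = f'(B_t) dB_t + (1/2) f''(B_t) dt. Compute derivatives of f(x) = 3*log(x^2 + 9/5)/2:
  f'(x)  = 15*x/(5*x^2 + 9)
  f''(x) = 15*(9 - 5*x^2)/(5*x^2 + 9)^2
Substitute x = B_t and multiply the f'' term by 1/2:
  drift     = (1/2) * (15*(9 - 5*x^2)/(5*x^2 + 9)^2) evaluated at B_t = 15*(9 - 5*B_t^2)/(2*(5*B_t^2 + 9)^2)
  diffusion = (15*x/(5*x^2 + 9)) evaluated at B_t = 15*B_t/(5*B_t^2 + 9)
Therefore d(3*log(B_t^2 + 9/5)/2) = (15*(9 - 5*B_t^2)/(2*(5*B_t^2 + 9)^2)) dt + (15*B_t/(5*B_t^2 + 9)) dB_t.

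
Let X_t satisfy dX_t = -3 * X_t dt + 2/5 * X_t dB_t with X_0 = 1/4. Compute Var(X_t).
Var(X_t) = (exp(4*t/25) - 1)*exp(-6*t)/16

For GBM dX = mu X dt + sigma X dB with X_0 = x_0, apply Itô to Y = log X: dY = (mu - sigma^2/2) dt + sigma dB, so Y_t = log(x_0) + (mu - sigma^2/2) t + sigma B_t and hence X_t = x_0 * exp((mu - sigma^2/2) t + sigma B_t).
With mu = -3, sigma = 2/5, x_0 = 1/4, this gives:
  X_t = 1/4 * exp((-77/25) * t + (2/5) * B_t).
Since sigma*B_t ~ Normal(0, sigma^2 t), E[exp(sigma*B_t)] = exp(sigma^2 t / 2); so E[X_t] = x_0 * exp((mu - sigma^2/2) t) * exp(sigma^2 t / 2) = x_0 * exp(mu t) = exp(-3*t)/4.
Var(X_t) = E[X_t^2] - (E[X_t])^2 = x_0^2 * exp(2 mu t) * (exp(sigma^2 t) - 1) = (exp(4*t/25) - 1)*exp(-6*t)/16.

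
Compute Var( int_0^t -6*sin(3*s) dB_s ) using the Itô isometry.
Var = 18*t - 3*sin(6*t)

The Itô integral of a deterministic integrand f(s) has mean 0 because each increment f(s) * (B_{s+ds} - B_s) has mean 0. By the Itô isometry:
  Var( int_0^t f(s) dB_s ) = E[ (int_0^t f(s) dB_s)^2 ] = int_0^t f(s)^2 ds.
Here f(s) = -6*sin(3*s), so f(s)^2 = 36*sin(3*s)^2. Integrate:
  int_0^t (36*sin(3*s)^2) ds = 18*t - 3*sin(6*t).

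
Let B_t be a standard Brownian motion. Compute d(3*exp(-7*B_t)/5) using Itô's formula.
d(3*exp(-7*B_t)/5) = (147*exp(-7*B_t)/10) dt + (-21*exp(-7*B_t)/5) dB_t

Itô's formula for f(B_t) gives d f(B_t) = f'(B_t) dB_t + (1/2) f''(B_t) dt. Compute derivatives of f(x) = 3*exp(-7*x)/5:
  f'(x)  = -21*exp(-7*x)/5
  f''(x) = 147*exp(-7*x)/5
Substitute x = B_t and multiply the f'' term by 1/2:
  drift     = (1/2) * (147*exp(-7*x)/5) evaluated at B_t = 147*exp(-7*B_t)/10
  diffusion = (-21*exp(-7*x)/5) evaluated at B_t = -21*exp(-7*B_t)/5
Therefore d(3*exp(-7*B_t)/5) = (147*exp(-7*B_t)/10) dt + (-21*exp(-7*B_t)/5) dB_t.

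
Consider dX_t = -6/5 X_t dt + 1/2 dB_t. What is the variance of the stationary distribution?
lim Var(X_t) = 5/48

The OU SDE dX = -theta X dt + sigma dB admits the integrating factor exp(theta t): d(exp(theta t) X_t) = sigma exp(theta t) dB_t. Integrating from 0 to t gives X_t = x_0 * exp(-theta t) + sigma * int_0^t exp(-theta (t-s)) dB_s for any initial x_0. The Itô integral has variance (by the Itô isometry) sigma^2 * int_0^t exp(-2 theta (t - s)) ds = sigma^2 * (1 - exp(-2 theta t)) / (2 theta), independent of x_0.
With theta = 6/5, sigma = 1/2:
  Var(X_t) = (1/2)^2 * (1 - exp(-2*6/5 t)) / (2 * 6/5) = 5/48 - 5*exp(-12*t/5)/48.
As t -> infinity, exp(-2*6/5 t) -> 0, so the stationary variance is sigma^2 / (2 theta) = 5/48.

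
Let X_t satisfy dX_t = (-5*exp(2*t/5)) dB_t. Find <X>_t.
<X>_t = 125*exp(4*t/5)/4 - 125/4

For an Itô process dX_t = a(t) dt + b(t) dB_t, the quadratic variation is <X>_t = int_0^t b(s)^2 ds (the drift term does not contribute). Here b(s) = -5*exp(2*s/5), so
  b(s)^2 = 25*exp(4*s/5).
Integrating from 0 to t:
  <X>_t = int_0^t (25*exp(4*s/5)) ds = 125*exp(4*t/5)/4 - 125/4.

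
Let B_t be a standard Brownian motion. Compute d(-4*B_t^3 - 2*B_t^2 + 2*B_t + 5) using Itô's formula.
d(-4*B_t^3 - 2*B_t^2 + 2*B_t + 5) = (-12*B_t - 2) dt + (-12*B_t^2 - 4*B_t + 2) dB_t

Itô's formula for f(B_t) gives d f(B_t) = f'(B_t) dB_t + (1/2) f''(B_t) dt. Compute derivatives of f(x) = -4*x^3 - 2*x^2 + 2*x + 5:
  f'(x)  = -12*x^2 - 4*x + 2
  f''(x) = -24*x - 4
Substitute x = B_t and multiply the f'' term by 1/2:
  drift     = (1/2) * (-24*x - 4) evaluated at B_t = -12*B_t - 2
  diffusion = (-12*x^2 - 4*x + 2) evaluated at B_t = -12*B_t^2 - 4*B_t + 2
Therefore d(-4*B_t^3 - 2*B_t^2 + 2*B_t + 5) = (-12*B_t - 2) dt + (-12*B_t^2 - 4*B_t + 2) dB_t.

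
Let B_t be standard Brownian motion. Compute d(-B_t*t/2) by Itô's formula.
d(-B_t*t/2) = (-B_t/2) dt + (-t/2) dB_t

Itô's formula for f(t, x): d f(t, B_t) = (f_t + (1/2) f_xx) dt + f_x dB_t. Compute partials of f(t, x) = -t*x/2:
  f_t(t,x)  = -x/2
  f_x(t,x)  = -t/2
  f_xx(t,x) = 0
Assemble drift = f_t + (1/2) f_xx = -x/2 and diffusion = f_x = -t/2. Substituting x = B_t:
  d(-B_t*t/2) = (-B_t/2) dt + (-t/2) dB_t.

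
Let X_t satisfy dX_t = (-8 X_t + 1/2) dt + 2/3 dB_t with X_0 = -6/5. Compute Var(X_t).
Var(X_t) = 1/36 - exp(-16*t)/36

The variance V(t) = Var(X_t) satisfies V'(t) = 2 a V(t) + c^2 with V(0) = 0 (drift coefficient is linear in X, diffusion is constant). With a = -8, c = 2/3, the solution is
  V(t) = (c^2 / (2 a)) * (exp(2 a t) - 1)
       = ((2/3)^2 / (2*(-8))) * (exp((-16) t) - 1)
       = 1/36 - exp(-16*t)/36.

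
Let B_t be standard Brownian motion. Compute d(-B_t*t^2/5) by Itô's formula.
d(-B_t*t^2/5) = (-2*B_t*t/5) dt + (-t^2/5) dB_t

Itô's formula for f(t, x): d f(t, B_t) = (f_t + (1/2) f_xx) dt + f_x dB_t. Compute partials of f(t, x) = -t^2*x/5:
  f_t(t,x)  = -2*t*x/5
  f_x(t,x)  = -t^2/5
  f_xx(t,x) = 0
Assemble drift = f_t + (1/2) f_xx = -2*t*x/5 and diffusion = f_x = -t^2/5. Substituting x = B_t:
  d(-B_t*t^2/5) = (-2*B_t*t/5) dt + (-t^2/5) dB_t.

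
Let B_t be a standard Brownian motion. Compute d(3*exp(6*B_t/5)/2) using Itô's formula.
d(3*exp(6*B_t/5)/2) = (27*exp(6*B_t/5)/25) dt + (9*exp(6*B_t/5)/5) dB_t

Itô's formula for f(B_t) gives d f(B_t) = f'(B_t) dB_t + (1/2) f''(B_t) dt. Compute derivatives of f(x) = 3*exp(6*x/5)/2:
  f'(x)  = 9*exp(6*x/5)/5
  f''(x) = 54*exp(6*x/5)/25
Substitute x = B_t and multiply the f'' term by 1/2:
  drift     = (1/2) * (54*exp(6*x/5)/25) evaluated at B_t = 27*exp(6*B_t/5)/25
  diffusion = (9*exp(6*x/5)/5) evaluated at B_t = 9*exp(6*B_t/5)/5
Therefore d(3*exp(6*B_t/5)/2) = (27*exp(6*B_t/5)/25) dt + (9*exp(6*B_t/5)/5) dB_t.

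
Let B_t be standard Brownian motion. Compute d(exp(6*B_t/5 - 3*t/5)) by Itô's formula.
d(exp(6*B_t/5 - 3*t/5)) = (3*exp(6*B_t/5 - 3*t/5)/25) dt + (6*exp(6*B_t/5 - 3*t/5)/5) dB_t

Itô's formula for f(t, x): d f(t, B_t) = (f_t + (1/2) f_xx) dt + f_x dB_t. Compute partials of f(t, x) = exp(-3*t/5 + 6*x/5):
  f_t(t,x)  = -3*exp(-3*t/5 + 6*x/5)/5
  f_x(t,x)  = 6*exp(-3*t/5 + 6*x/5)/5
  f_xx(t,x) = 36*exp(-3*t/5 + 6*x/5)/25
Assemble drift = f_t + (1/2) f_xx = 3*exp(-3*t/5 + 6*x/5)/25 and diffusion = f_x = 6*exp(-3*t/5 + 6*x/5)/5. Substituting x = B_t:
  d(exp(6*B_t/5 - 3*t/5)) = (3*exp(6*B_t/5 - 3*t/5)/25) dt + (6*exp(6*B_t/5 - 3*t/5)/5) dB_t.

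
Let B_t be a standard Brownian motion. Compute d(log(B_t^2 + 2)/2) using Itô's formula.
d(log(B_t^2 + 2)/2) = ((2 - B_t^2)/(2*(B_t^2 + 2)^2)) dt + (B_t/(B_t^2 + 2)) dB_t

Itô's formula for f(B_t) gives d f(B_t) = f'(B_t) dB_t + (1/2) f''(B_t) dt. Compute derivatives of f(x) = log(x^2 + 2)/2:
  f'(x)  = x/(x^2 + 2)
  f''(x) = (2 - x^2)/(x^2 + 2)^2
Substitute x = B_t and multiply the f'' term by 1/2:
  drift     = (1/2) * ((2 - x^2)/(x^2 + 2)^2) evaluated at B_t = (2 - B_t^2)/(2*(B_t^2 + 2)^2)
  diffusion = (x/(x^2 + 2)) evaluated at B_t = B_t/(B_t^2 + 2)
Therefore d(log(B_t^2 + 2)/2) = ((2 - B_t^2)/(2*(B_t^2 + 2)^2)) dt + (B_t/(B_t^2 + 2)) dB_t.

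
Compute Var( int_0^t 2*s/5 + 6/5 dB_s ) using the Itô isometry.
Var = 4*t*(t^2 + 9*t + 27)/75

The Itô integral of a deterministic integrand f(s) has mean 0 because each increment f(s) * (B_{s+ds} - B_s) has mean 0. By the Itô isometry:
  Var( int_0^t f(s) dB_s ) = E[ (int_0^t f(s) dB_s)^2 ] = int_0^t f(s)^2 ds.
Here f(s) = 2*s/5 + 6/5, so f(s)^2 = 4*(s + 3)^2/25. Integrate:
  int_0^t (4*(s + 3)^2/25) ds = 4*t*(t^2 + 9*t + 27)/75.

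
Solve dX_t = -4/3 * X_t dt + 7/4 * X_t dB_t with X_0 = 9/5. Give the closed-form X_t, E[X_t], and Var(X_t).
X_t = 9/5 * exp((-275/96) t + (7/4) B_t); E[X_t] = 9*exp(-4*t/3)/5; Var(X_t) = (81*exp(49*t/16) - 81)*exp(-8*t/3)/25

For GBM dX = mu X dt + sigma X dB with X_0 = x_0, apply Itô to Y = log X: dY = (mu - sigma^2/2) dt + sigma dB, so Y_t = log(x_0) + (mu - sigma^2/2) t + sigma B_t and hence X_t = x_0 * exp((mu - sigma^2/2) t + sigma B_t).
With mu = -4/3, sigma = 7/4, x_0 = 9/5, this gives:
  X_t = 9/5 * exp((-275/96) * t + (7/4) * B_t).
Since sigma*B_t ~ Normal(0, sigma^2 t), E[exp(sigma*B_t)] = exp(sigma^2 t / 2); so E[X_t] = x_0 * exp((mu - sigma^2/2) t) * exp(sigma^2 t / 2) = x_0 * exp(mu t) = 9*exp(-4*t/3)/5.
Var(X_t) = E[X_t^2] - (E[X_t])^2 = x_0^2 * exp(2 mu t) * (exp(sigma^2 t) - 1) = (81*exp(49*t/16) - 81)*exp(-8*t/3)/25.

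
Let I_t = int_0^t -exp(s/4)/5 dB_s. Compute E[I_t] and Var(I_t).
E[I_t] = 0; Var(I_t) = 2*exp(t/2)/25 - 2/25

The Itô integral of a deterministic integrand f(s) has mean 0 because each increment f(s) * (B_{s+ds} - B_s) has mean 0. By the Itô isometry:
  Var( int_0^t f(s) dB_s ) = E[ (int_0^t f(s) dB_s)^2 ] = int_0^t f(s)^2 ds.
Here f(s) = -exp(s/4)/5, so f(s)^2 = exp(s/2)/25. Integrate:
  int_0^t (exp(s/2)/25) ds = 2*exp(t/2)/25 - 2/25.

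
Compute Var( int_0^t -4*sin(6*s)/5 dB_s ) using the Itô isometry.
Var = 8*t/25 - 2*sin(12*t)/75

The Itô integral of a deterministic integrand f(s) has mean 0 because each increment f(s) * (B_{s+ds} - B_s) has mean 0. By the Itô isometry:
  Var( int_0^t f(s) dB_s ) = E[ (int_0^t f(s) dB_s)^2 ] = int_0^t f(s)^2 ds.
Here f(s) = -4*sin(6*s)/5, so f(s)^2 = 16*sin(6*s)^2/25. Integrate:
  int_0^t (16*sin(6*s)^2/25) ds = 8*t/25 - 2*sin(12*t)/75.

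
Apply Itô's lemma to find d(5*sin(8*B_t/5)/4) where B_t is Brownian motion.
d(5*sin(8*B_t/5)/4) = (-8*sin(8*B_t/5)/5) dt + (2*cos(8*B_t/5)) dB_t

Itô's formula for f(B_t) gives d f(B_t) = f'(B_t) dB_t + (1/2) f''(B_t) dt. Compute derivatives of f(x) = 5*sin(8*x/5)/4:
  f'(x)  = 2*cos(8*x/5)
  f''(x) = -16*sin(8*x/5)/5
Substitute x = B_t and multiply the f'' term by 1/2:
  drift     = (1/2) * (-16*sin(8*x/5)/5) evaluated at B_t = -8*sin(8*B_t/5)/5
  diffusion = (2*cos(8*x/5)) evaluated at B_t = 2*cos(8*B_t/5)
Therefore d(5*sin(8*B_t/5)/4) = (-8*sin(8*B_t/5)/5) dt + (2*cos(8*B_t/5)) dB_t.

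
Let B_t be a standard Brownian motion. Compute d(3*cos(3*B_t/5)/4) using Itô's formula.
d(3*cos(3*B_t/5)/4) = (-27*cos(3*B_t/5)/200) dt + (-9*sin(3*B_t/5)/20) dB_t

Itô's formula for f(B_t) gives d f(B_t) = f'(B_t) dB_t + (1/2) f''(B_t) dt. Compute derivatives of f(x) = 3*cos(3*x/5)/4:
  f'(x)  = -9*sin(3*x/5)/20
  f''(x) = -27*cos(3*x/5)/100
Substitute x = B_t and multiply the f'' term by 1/2:
  drift     = (1/2) * (-27*cos(3*x/5)/100) evaluated at B_t = -27*cos(3*B_t/5)/200
  diffusion = (-9*sin(3*x/5)/20) evaluated at B_t = -9*sin(3*B_t/5)/20
Therefore d(3*cos(3*B_t/5)/4) = (-27*cos(3*B_t/5)/200) dt + (-9*sin(3*B_t/5)/20) dB_t.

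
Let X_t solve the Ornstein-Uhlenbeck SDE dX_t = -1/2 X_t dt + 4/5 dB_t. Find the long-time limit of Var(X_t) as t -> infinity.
lim Var(X_t) = 16/25

The OU SDE dX = -theta X dt + sigma dB admits the integrating factor exp(theta t): d(exp(theta t) X_t) = sigma exp(theta t) dB_t. Integrating from 0 to t gives X_t = x_0 * exp(-theta t) + sigma * int_0^t exp(-theta (t-s)) dB_s for any initial x_0. The Itô integral has variance (by the Itô isometry) sigma^2 * int_0^t exp(-2 theta (t - s)) ds = sigma^2 * (1 - exp(-2 theta t)) / (2 theta), independent of x_0.
With theta = 1/2, sigma = 4/5:
  Var(X_t) = (4/5)^2 * (1 - exp(-2*1/2 t)) / (2 * 1/2) = 16/25 - 16*exp(-t)/25.
As t -> infinity, exp(-2*1/2 t) -> 0, so the stationary variance is sigma^2 / (2 theta) = 16/25.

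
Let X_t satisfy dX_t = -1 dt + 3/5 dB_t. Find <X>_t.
<X>_t = 9*t/25

For an Itô process dX_t = a(t) dt + b(t) dB_t, the quadratic variation is <X>_t = int_0^t b(s)^2 ds (the drift term does not contribute). Here b(s) = 3/5, so
  b(s)^2 = 9/25.
Integrating from 0 to t:
  <X>_t = int_0^t (9/25) ds = 9*t/25.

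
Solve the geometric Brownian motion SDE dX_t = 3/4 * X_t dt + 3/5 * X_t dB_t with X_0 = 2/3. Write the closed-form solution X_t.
X_t = 2/3 * exp((57/100) * t + (3/5) * B_t)

For GBM dX = mu X dt + sigma X dB with X_0 = x_0, apply Itô to Y = log X: dY = (mu - sigma^2/2) dt + sigma dB, so Y_t = log(x_0) + (mu - sigma^2/2) t + sigma B_t and hence X_t = x_0 * exp((mu - sigma^2/2) t + sigma B_t).
With mu = 3/4, sigma = 3/5, x_0 = 2/3, this gives:
  X_t = 2/3 * exp((57/100) * t + (3/5) * B_t).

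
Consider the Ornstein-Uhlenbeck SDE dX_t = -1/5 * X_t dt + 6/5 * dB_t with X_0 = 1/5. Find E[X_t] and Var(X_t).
E[X_t] = exp(-t/5)/5; Var(X_t) = 18/5 - 18*exp(-2*t/5)/5

The OU SDE dX = -theta X dt + sigma dB admits the integrating factor exp(theta t): d(exp(theta t) X_t) = sigma exp(theta t) dB_t. Integrating from 0 to t:
  X_t = x_0 * exp(-theta t) + sigma * int_0^t exp(-theta (t-s)) dB_s.
The Itô integral has mean 0 and (by the Itô isometry) variance sigma^2 * int_0^t exp(-2 theta (t - s)) ds = sigma^2 * (1 - exp(-2 theta t)) / (2 theta).
With theta = 1/5, sigma = 6/5, x_0 = 1/5:
  E[X_t] = 1/5 * exp(-1/5 t) = exp(-t/5)/5
  Var(X_t) = (6/5)^2 * (1 - exp(-2*1/5 t)) / (2 * 1/5) = 18/5 - 18*exp(-2*t/5)/5.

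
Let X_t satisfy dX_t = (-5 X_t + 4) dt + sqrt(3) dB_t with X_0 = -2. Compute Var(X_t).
Var(X_t) = 3/10 - 3*exp(-10*t)/10

The variance V(t) = Var(X_t) satisfies V'(t) = 2 a V(t) + c^2 with V(0) = 0 (drift coefficient is linear in X, diffusion is constant). With a = -5, c = sqrt(3), the solution is
  V(t) = (c^2 / (2 a)) * (exp(2 a t) - 1)
       = (sqrt(3)^2 / (2*(-5))) * (exp((-10) t) - 1)
       = 3/10 - 3*exp(-10*t)/10.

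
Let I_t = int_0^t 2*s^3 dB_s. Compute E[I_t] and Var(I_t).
E[I_t] = 0; Var(I_t) = 4*t^7/7

The Itô integral of a deterministic integrand f(s) has mean 0 because each increment f(s) * (B_{s+ds} - B_s) has mean 0. By the Itô isometry:
  Var( int_0^t f(s) dB_s ) = E[ (int_0^t f(s) dB_s)^2 ] = int_0^t f(s)^2 ds.
Here f(s) = 2*s^3, so f(s)^2 = 4*s^6. Integrate:
  int_0^t (4*s^6) ds = 4*t^7/7.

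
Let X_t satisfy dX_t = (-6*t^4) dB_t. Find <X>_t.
<X>_t = 4*t^9

For an Itô process dX_t = a(t) dt + b(t) dB_t, the quadratic variation is <X>_t = int_0^t b(s)^2 ds (the drift term does not contribute). Here b(s) = -6*s^4, so
  b(s)^2 = 36*s^8.
Integrating from 0 to t:
  <X>_t = int_0^t (36*s^8) ds = 4*t^9.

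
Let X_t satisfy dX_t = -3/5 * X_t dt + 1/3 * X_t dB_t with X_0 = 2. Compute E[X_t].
E[X_t] = 2*exp(-3*t/5)

For GBM dX = mu X dt + sigma X dB with X_0 = x_0, apply Itô to Y = log X: dY = (mu - sigma^2/2) dt + sigma dB, so Y_t = log(x_0) + (mu - sigma^2/2) t + sigma B_t and hence X_t = x_0 * exp((mu - sigma^2/2) t + sigma B_t).
With mu = -3/5, sigma = 1/3, x_0 = 2, this gives:
  X_t = 2 * exp((-59/90) * t + (1/3) * B_t).
Since sigma*B_t ~ Normal(0, sigma^2 t), E[exp(sigma*B_t)] = exp(sigma^2 t / 2); so E[X_t] = x_0 * exp((mu - sigma^2/2) t) * exp(sigma^2 t / 2) = x_0 * exp(mu t) = 2*exp(-3*t/5).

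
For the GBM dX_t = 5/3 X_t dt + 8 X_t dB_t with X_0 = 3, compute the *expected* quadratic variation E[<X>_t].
E[<X>_t] = 864*exp(202*t/3)/101 - 864/101

<X>_t = int_0^t (8 * X_s)^2 ds. Taking expectation inside the integral: E[<X>_t] = 8^2 * int_0^t E[X_s^2] ds. For GBM, E[X_s^2] = x_0^2 * exp((2 mu + sigma^2) s). Integrating:
  E[<X>_t] = 8^2 * 3^2 * (exp((2*(5/3) + 8^2) t) - 1) / (2*(5/3) + 8^2)
           = 8^2 * 3^2 * (exp((202/3) t) - 1) / (202/3) = 864*exp(202*t/3)/101 - 864/101.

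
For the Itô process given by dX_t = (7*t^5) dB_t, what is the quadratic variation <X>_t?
<X>_t = 49*t^11/11

For an Itô process dX_t = a(t) dt + b(t) dB_t, the quadratic variation is <X>_t = int_0^t b(s)^2 ds (the drift term does not contribute). Here b(s) = 7*s^5, so
  b(s)^2 = 49*s^10.
Integrating from 0 to t:
  <X>_t = int_0^t (49*s^10) ds = 49*t^11/11.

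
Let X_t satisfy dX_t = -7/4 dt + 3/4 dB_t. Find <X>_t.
<X>_t = 9*t/16

For an Itô process dX_t = a(t) dt + b(t) dB_t, the quadratic variation is <X>_t = int_0^t b(s)^2 ds (the drift term does not contribute). Here b(s) = 3/4, so
  b(s)^2 = 9/16.
Integrating from 0 to t:
  <X>_t = int_0^t (9/16) ds = 9*t/16.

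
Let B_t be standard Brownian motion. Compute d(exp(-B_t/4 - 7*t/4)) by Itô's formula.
d(exp(-B_t/4 - 7*t/4)) = (-55*exp(-B_t/4 - 7*t/4)/32) dt + (-exp(-B_t/4 - 7*t/4)/4) dB_t

Itô's formula for f(t, x): d f(t, B_t) = (f_t + (1/2) f_xx) dt + f_x dB_t. Compute partials of f(t, x) = exp(-7*t/4 - x/4):
  f_t(t,x)  = -7*exp(-7*t/4 - x/4)/4
  f_x(t,x)  = -exp(-7*t/4 - x/4)/4
  f_xx(t,x) = exp(-7*t/4 - x/4)/16
Assemble drift = f_t + (1/2) f_xx = -55*exp(-7*t/4 - x/4)/32 and diffusion = f_x = -exp(-7*t/4 - x/4)/4. Substituting x = B_t:
  d(exp(-B_t/4 - 7*t/4)) = (-55*exp(-B_t/4 - 7*t/4)/32) dt + (-exp(-B_t/4 - 7*t/4)/4) dB_t.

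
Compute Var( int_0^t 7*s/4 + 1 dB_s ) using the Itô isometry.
Var = t*(49*t^2 + 84*t + 48)/48

The Itô integral of a deterministic integrand f(s) has mean 0 because each increment f(s) * (B_{s+ds} - B_s) has mean 0. By the Itô isometry:
  Var( int_0^t f(s) dB_s ) = E[ (int_0^t f(s) dB_s)^2 ] = int_0^t f(s)^2 ds.
Here f(s) = 7*s/4 + 1, so f(s)^2 = (7*s + 4)^2/16. Integrate:
  int_0^t ((7*s + 4)^2/16) ds = t*(49*t^2 + 84*t + 48)/48.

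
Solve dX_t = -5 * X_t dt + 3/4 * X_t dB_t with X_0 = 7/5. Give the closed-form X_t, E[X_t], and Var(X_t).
X_t = 7/5 * exp((-169/32) t + (3/4) B_t); E[X_t] = 7*exp(-5*t)/5; Var(X_t) = (49*exp(9*t/16) - 49)*exp(-10*t)/25

For GBM dX = mu X dt + sigma X dB with X_0 = x_0, apply Itô to Y = log X: dY = (mu - sigma^2/2) dt + sigma dB, so Y_t = log(x_0) + (mu - sigma^2/2) t + sigma B_t and hence X_t = x_0 * exp((mu - sigma^2/2) t + sigma B_t).
With mu = -5, sigma = 3/4, x_0 = 7/5, this gives:
  X_t = 7/5 * exp((-169/32) * t + (3/4) * B_t).
Since sigma*B_t ~ Normal(0, sigma^2 t), E[exp(sigma*B_t)] = exp(sigma^2 t / 2); so E[X_t] = x_0 * exp((mu - sigma^2/2) t) * exp(sigma^2 t / 2) = x_0 * exp(mu t) = 7*exp(-5*t)/5.
Var(X_t) = E[X_t^2] - (E[X_t])^2 = x_0^2 * exp(2 mu t) * (exp(sigma^2 t) - 1) = (49*exp(9*t/16) - 49)*exp(-10*t)/25.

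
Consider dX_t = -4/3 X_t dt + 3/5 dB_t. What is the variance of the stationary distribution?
lim Var(X_t) = 27/200

The OU SDE dX = -theta X dt + sigma dB admits the integrating factor exp(theta t): d(exp(theta t) X_t) = sigma exp(theta t) dB_t. Integrating from 0 to t gives X_t = x_0 * exp(-theta t) + sigma * int_0^t exp(-theta (t-s)) dB_s for any initial x_0. The Itô integral has variance (by the Itô isometry) sigma^2 * int_0^t exp(-2 theta (t - s)) ds = sigma^2 * (1 - exp(-2 theta t)) / (2 theta), independent of x_0.
With theta = 4/3, sigma = 3/5:
  Var(X_t) = (3/5)^2 * (1 - exp(-2*4/3 t)) / (2 * 4/3) = 27/200 - 27*exp(-8*t/3)/200.
As t -> infinity, exp(-2*4/3 t) -> 0, so the stationary variance is sigma^2 / (2 theta) = 27/200.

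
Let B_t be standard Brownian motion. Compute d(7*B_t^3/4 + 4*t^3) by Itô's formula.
d(7*B_t^3/4 + 4*t^3) = (21*B_t/4 + 12*t^2) dt + (21*B_t^2/4) dB_t

Itô's formula for f(t, x): d f(t, B_t) = (f_t + (1/2) f_xx) dt + f_x dB_t. Compute partials of f(t, x) = 4*t^3 + 7*x^3/4:
  f_t(t,x)  = 12*t^2
  f_x(t,x)  = 21*x^2/4
  f_xx(t,x) = 21*x/2
Assemble drift = f_t + (1/2) f_xx = 12*t^2 + 21*x/4 and diffusion = f_x = 21*x^2/4. Substituting x = B_t:
  d(7*B_t^3/4 + 4*t^3) = (21*B_t/4 + 12*t^2) dt + (21*B_t^2/4) dB_t.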